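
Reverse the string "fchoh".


Input: fchoh
Reading characters right to left:
  Position 4: 'h'
  Position 3: 'o'
  Position 2: 'h'
  Position 1: 'c'
  Position 0: 'f'
Reversed: hohcf

hohcf


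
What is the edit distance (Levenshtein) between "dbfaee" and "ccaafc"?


Computing edit distance: "dbfaee" -> "ccaafc"
DP table:
           c    c    a    a    f    c
      0    1    2    3    4    5    6
  d   1    1    2    3    4    5    6
  b   2    2    2    3    4    5    6
  f   3    3    3    3    4    4    5
  a   4    4    4    3    3    4    5
  e   5    5    5    4    4    4    5
  e   6    6    6    5    5    5    5
Edit distance = dp[6][6] = 5

5


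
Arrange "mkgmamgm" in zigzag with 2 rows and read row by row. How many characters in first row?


Zigzag "mkgmamgm" into 2 rows:
Placing characters:
  'm' => row 0
  'k' => row 1
  'g' => row 0
  'm' => row 1
  'a' => row 0
  'm' => row 1
  'g' => row 0
  'm' => row 1
Rows:
  Row 0: "mgag"
  Row 1: "kmmm"
First row length: 4

4


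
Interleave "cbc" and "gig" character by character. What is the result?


Interleaving "cbc" and "gig":
  Position 0: 'c' from first, 'g' from second => "cg"
  Position 1: 'b' from first, 'i' from second => "bi"
  Position 2: 'c' from first, 'g' from second => "cg"
Result: cgbicg

cgbicg


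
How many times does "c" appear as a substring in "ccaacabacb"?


Searching for "c" in "ccaacabacb"
Scanning each position:
  Position 0: "c" => MATCH
  Position 1: "c" => MATCH
  Position 2: "a" => no
  Position 3: "a" => no
  Position 4: "c" => MATCH
  Position 5: "a" => no
  Position 6: "b" => no
  Position 7: "a" => no
  Position 8: "c" => MATCH
  Position 9: "b" => no
Total occurrences: 4

4


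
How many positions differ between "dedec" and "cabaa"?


Comparing "dedec" and "cabaa" position by position:
  Position 0: 'd' vs 'c' => DIFFER
  Position 1: 'e' vs 'a' => DIFFER
  Position 2: 'd' vs 'b' => DIFFER
  Position 3: 'e' vs 'a' => DIFFER
  Position 4: 'c' vs 'a' => DIFFER
Positions that differ: 5

5


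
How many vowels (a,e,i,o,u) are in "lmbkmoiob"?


Input: lmbkmoiob
Checking each character:
  'l' at position 0: consonant
  'm' at position 1: consonant
  'b' at position 2: consonant
  'k' at position 3: consonant
  'm' at position 4: consonant
  'o' at position 5: vowel (running total: 1)
  'i' at position 6: vowel (running total: 2)
  'o' at position 7: vowel (running total: 3)
  'b' at position 8: consonant
Total vowels: 3

3


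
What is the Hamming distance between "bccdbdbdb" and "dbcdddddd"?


Comparing "bccdbdbdb" and "dbcdddddd" position by position:
  Position 0: 'b' vs 'd' => differ
  Position 1: 'c' vs 'b' => differ
  Position 2: 'c' vs 'c' => same
  Position 3: 'd' vs 'd' => same
  Position 4: 'b' vs 'd' => differ
  Position 5: 'd' vs 'd' => same
  Position 6: 'b' vs 'd' => differ
  Position 7: 'd' vs 'd' => same
  Position 8: 'b' vs 'd' => differ
Total differences (Hamming distance): 5

5


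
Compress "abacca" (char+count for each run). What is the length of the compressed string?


Input: abacca
Runs:
  'a' x 1 => "a1"
  'b' x 1 => "b1"
  'a' x 1 => "a1"
  'c' x 2 => "c2"
  'a' x 1 => "a1"
Compressed: "a1b1a1c2a1"
Compressed length: 10

10


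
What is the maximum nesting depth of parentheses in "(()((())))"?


Input: "(()((())))"
Tracking depth:
  Position 0 '(': depth becomes 1
  Position 1 '(': depth becomes 2
  Position 2 ')': depth becomes 1
  Position 3 '(': depth becomes 2
  Position 4 '(': depth becomes 3
  Position 5 '(': depth becomes 4
  Position 6 ')': depth becomes 3
  Position 7 ')': depth becomes 2
  Position 8 ')': depth becomes 1
  Position 9 ')': depth becomes 0
Maximum depth reached: 4

4


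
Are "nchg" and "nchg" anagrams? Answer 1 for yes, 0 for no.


Strings: "nchg", "nchg"
Sorted first:  cghn
Sorted second: cghn
Sorted forms match => anagrams

1


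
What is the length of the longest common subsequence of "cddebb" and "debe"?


LCS of "cddebb" and "debe"
DP table:
           d    e    b    e
      0    0    0    0    0
  c   0    0    0    0    0
  d   0    1    1    1    1
  d   0    1    1    1    1
  e   0    1    2    2    2
  b   0    1    2    3    3
  b   0    1    2    3    3
LCS length = dp[6][4] = 3

3


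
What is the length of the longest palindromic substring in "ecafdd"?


Input: "ecafdd"
Checking substrings for palindromes:
  [4:6] "dd" (len 2) => palindrome
Longest palindromic substring: "dd" with length 2

2


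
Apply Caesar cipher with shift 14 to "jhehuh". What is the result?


Caesar cipher: shift "jhehuh" by 14
  'j' (pos 9) + 14 = pos 23 = 'x'
  'h' (pos 7) + 14 = pos 21 = 'v'
  'e' (pos 4) + 14 = pos 18 = 's'
  'h' (pos 7) + 14 = pos 21 = 'v'
  'u' (pos 20) + 14 = pos 8 = 'i'
  'h' (pos 7) + 14 = pos 21 = 'v'
Result: xvsviv

xvsviv


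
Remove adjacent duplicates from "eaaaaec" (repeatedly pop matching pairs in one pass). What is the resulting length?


Input: eaaaaec
Stack-based adjacent duplicate removal:
  Read 'e': push. Stack: e
  Read 'a': push. Stack: ea
  Read 'a': matches stack top 'a' => pop. Stack: e
  Read 'a': push. Stack: ea
  Read 'a': matches stack top 'a' => pop. Stack: e
  Read 'e': matches stack top 'e' => pop. Stack: (empty)
  Read 'c': push. Stack: c
Final stack: "c" (length 1)

1


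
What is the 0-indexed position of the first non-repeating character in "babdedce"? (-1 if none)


Input: babdedce
Character frequencies:
  'a': 1
  'b': 2
  'c': 1
  'd': 2
  'e': 2
Scanning left to right for freq == 1:
  Position 0 ('b'): freq=2, skip
  Position 1 ('a'): unique! => answer = 1

1


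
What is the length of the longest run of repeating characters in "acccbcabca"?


Input: "acccbcabca"
Scanning for longest run:
  Position 1 ('c'): new char, reset run to 1
  Position 2 ('c'): continues run of 'c', length=2
  Position 3 ('c'): continues run of 'c', length=3
  Position 4 ('b'): new char, reset run to 1
  Position 5 ('c'): new char, reset run to 1
  Position 6 ('a'): new char, reset run to 1
  Position 7 ('b'): new char, reset run to 1
  Position 8 ('c'): new char, reset run to 1
  Position 9 ('a'): new char, reset run to 1
Longest run: 'c' with length 3

3


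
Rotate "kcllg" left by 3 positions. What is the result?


Input: "kcllg", rotate left by 3
First 3 characters: "kcl"
Remaining characters: "lg"
Concatenate remaining + first: "lg" + "kcl" = "lgkcl"

lgkcl


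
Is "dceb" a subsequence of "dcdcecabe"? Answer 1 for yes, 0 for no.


Check if "dceb" is a subsequence of "dcdcecabe"
Greedy scan:
  Position 0 ('d'): matches sub[0] = 'd'
  Position 1 ('c'): matches sub[1] = 'c'
  Position 2 ('d'): no match needed
  Position 3 ('c'): no match needed
  Position 4 ('e'): matches sub[2] = 'e'
  Position 5 ('c'): no match needed
  Position 6 ('a'): no match needed
  Position 7 ('b'): matches sub[3] = 'b'
  Position 8 ('e'): no match needed
All 4 characters matched => is a subsequence

1


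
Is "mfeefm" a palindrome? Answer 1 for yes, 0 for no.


Input: mfeefm
Reversed: mfeefm
  Compare pos 0 ('m') with pos 5 ('m'): match
  Compare pos 1 ('f') with pos 4 ('f'): match
  Compare pos 2 ('e') with pos 3 ('e'): match
Result: palindrome

1


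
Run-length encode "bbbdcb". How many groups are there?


Input: bbbdcb
Scanning for consecutive runs:
  Group 1: 'b' x 3 (positions 0-2)
  Group 2: 'd' x 1 (positions 3-3)
  Group 3: 'c' x 1 (positions 4-4)
  Group 4: 'b' x 1 (positions 5-5)
Total groups: 4

4


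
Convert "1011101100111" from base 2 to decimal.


Input: "1011101100111" in base 2
Positional expansion:
  Digit '1' (value 1) x 2^12 = 4096
  Digit '0' (value 0) x 2^11 = 0
  Digit '1' (value 1) x 2^10 = 1024
  Digit '1' (value 1) x 2^9 = 512
  Digit '1' (value 1) x 2^8 = 256
  Digit '0' (value 0) x 2^7 = 0
  Digit '1' (value 1) x 2^6 = 64
  Digit '1' (value 1) x 2^5 = 32
  Digit '0' (value 0) x 2^4 = 0
  Digit '0' (value 0) x 2^3 = 0
  Digit '1' (value 1) x 2^2 = 4
  Digit '1' (value 1) x 2^1 = 2
  Digit '1' (value 1) x 2^0 = 1
Sum = 5991

5991


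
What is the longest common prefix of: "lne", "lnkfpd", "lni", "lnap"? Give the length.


Words: lne, lnkfpd, lni, lnap
  Position 0: all 'l' => match
  Position 1: all 'n' => match
  Position 2: ('e', 'k', 'i', 'a') => mismatch, stop
LCP = "ln" (length 2)

2


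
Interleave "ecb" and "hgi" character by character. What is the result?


Interleaving "ecb" and "hgi":
  Position 0: 'e' from first, 'h' from second => "eh"
  Position 1: 'c' from first, 'g' from second => "cg"
  Position 2: 'b' from first, 'i' from second => "bi"
Result: ehcgbi

ehcgbi


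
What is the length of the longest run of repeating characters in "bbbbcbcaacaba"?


Input: "bbbbcbcaacaba"
Scanning for longest run:
  Position 1 ('b'): continues run of 'b', length=2
  Position 2 ('b'): continues run of 'b', length=3
  Position 3 ('b'): continues run of 'b', length=4
  Position 4 ('c'): new char, reset run to 1
  Position 5 ('b'): new char, reset run to 1
  Position 6 ('c'): new char, reset run to 1
  Position 7 ('a'): new char, reset run to 1
  Position 8 ('a'): continues run of 'a', length=2
  Position 9 ('c'): new char, reset run to 1
  Position 10 ('a'): new char, reset run to 1
  Position 11 ('b'): new char, reset run to 1
  Position 12 ('a'): new char, reset run to 1
Longest run: 'b' with length 4

4


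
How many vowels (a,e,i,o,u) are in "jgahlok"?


Input: jgahlok
Checking each character:
  'j' at position 0: consonant
  'g' at position 1: consonant
  'a' at position 2: vowel (running total: 1)
  'h' at position 3: consonant
  'l' at position 4: consonant
  'o' at position 5: vowel (running total: 2)
  'k' at position 6: consonant
Total vowels: 2

2


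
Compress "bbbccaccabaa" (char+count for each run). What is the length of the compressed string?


Input: bbbccaccabaa
Runs:
  'b' x 3 => "b3"
  'c' x 2 => "c2"
  'a' x 1 => "a1"
  'c' x 2 => "c2"
  'a' x 1 => "a1"
  'b' x 1 => "b1"
  'a' x 2 => "a2"
Compressed: "b3c2a1c2a1b1a2"
Compressed length: 14

14


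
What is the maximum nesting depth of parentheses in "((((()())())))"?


Input: "((((()())())))"
Tracking depth:
  Position 0 '(': depth becomes 1
  Position 1 '(': depth becomes 2
  Position 2 '(': depth becomes 3
  Position 3 '(': depth becomes 4
  Position 4 '(': depth becomes 5
  Position 5 ')': depth becomes 4
  Position 6 '(': depth becomes 5
  Position 7 ')': depth becomes 4
  Position 8 ')': depth becomes 3
  Position 9 '(': depth becomes 4
  Position 10 ')': depth becomes 3
  Position 11 ')': depth becomes 2
  Position 12 ')': depth becomes 1
  Position 13 ')': depth becomes 0
Maximum depth reached: 5

5


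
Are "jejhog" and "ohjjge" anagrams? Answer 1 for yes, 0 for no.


Strings: "jejhog", "ohjjge"
Sorted first:  eghjjo
Sorted second: eghjjo
Sorted forms match => anagrams

1


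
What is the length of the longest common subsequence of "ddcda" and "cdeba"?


LCS of "ddcda" and "cdeba"
DP table:
           c    d    e    b    a
      0    0    0    0    0    0
  d   0    0    1    1    1    1
  d   0    0    1    1    1    1
  c   0    1    1    1    1    1
  d   0    1    2    2    2    2
  a   0    1    2    2    2    3
LCS length = dp[5][5] = 3

3


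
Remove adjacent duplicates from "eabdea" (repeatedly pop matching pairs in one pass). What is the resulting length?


Input: eabdea
Stack-based adjacent duplicate removal:
  Read 'e': push. Stack: e
  Read 'a': push. Stack: ea
  Read 'b': push. Stack: eab
  Read 'd': push. Stack: eabd
  Read 'e': push. Stack: eabde
  Read 'a': push. Stack: eabdea
Final stack: "eabdea" (length 6)

6


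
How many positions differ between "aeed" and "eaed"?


Comparing "aeed" and "eaed" position by position:
  Position 0: 'a' vs 'e' => DIFFER
  Position 1: 'e' vs 'a' => DIFFER
  Position 2: 'e' vs 'e' => same
  Position 3: 'd' vs 'd' => same
Positions that differ: 2

2


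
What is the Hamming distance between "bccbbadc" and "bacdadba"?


Comparing "bccbbadc" and "bacdadba" position by position:
  Position 0: 'b' vs 'b' => same
  Position 1: 'c' vs 'a' => differ
  Position 2: 'c' vs 'c' => same
  Position 3: 'b' vs 'd' => differ
  Position 4: 'b' vs 'a' => differ
  Position 5: 'a' vs 'd' => differ
  Position 6: 'd' vs 'b' => differ
  Position 7: 'c' vs 'a' => differ
Total differences (Hamming distance): 6

6


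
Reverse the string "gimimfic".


Input: gimimfic
Reading characters right to left:
  Position 7: 'c'
  Position 6: 'i'
  Position 5: 'f'
  Position 4: 'm'
  Position 3: 'i'
  Position 2: 'm'
  Position 1: 'i'
  Position 0: 'g'
Reversed: cifmimig

cifmimig


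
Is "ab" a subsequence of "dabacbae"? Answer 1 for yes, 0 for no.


Check if "ab" is a subsequence of "dabacbae"
Greedy scan:
  Position 0 ('d'): no match needed
  Position 1 ('a'): matches sub[0] = 'a'
  Position 2 ('b'): matches sub[1] = 'b'
  Position 3 ('a'): no match needed
  Position 4 ('c'): no match needed
  Position 5 ('b'): no match needed
  Position 6 ('a'): no match needed
  Position 7 ('e'): no match needed
All 2 characters matched => is a subsequence

1


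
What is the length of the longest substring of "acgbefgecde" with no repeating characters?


Input: "acgbefgecde"
Sliding window (track last position of each char):
  Position 0 ('a'): window [0,0] length 1 -- new best
  Position 1 ('c'): window [0,1] length 2 -- new best
  Position 2 ('g'): window [0,2] length 3 -- new best
  Position 3 ('b'): window [0,3] length 4 -- new best
  Position 4 ('e'): window [0,4] length 5 -- new best
  Position 5 ('f'): window [0,5] length 6 -- new best
  Position 6 ('g'): repeat (last at 2), move window start to 3
  Position 6 ('g'): window [3,6] length 4
  Position 7 ('e'): repeat (last at 4), move window start to 5
  Position 7 ('e'): window [5,7] length 3
  Position 8 ('c'): window [5,8] length 4
  Position 9 ('d'): window [5,9] length 5
  Position 10 ('e'): repeat (last at 7), move window start to 8
  Position 10 ('e'): window [8,10] length 3
Longest substring with no repeats: "acgbef" with length 6

6


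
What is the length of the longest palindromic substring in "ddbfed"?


Input: "ddbfed"
Checking substrings for palindromes:
  [0:2] "dd" (len 2) => palindrome
Longest palindromic substring: "dd" with length 2

2


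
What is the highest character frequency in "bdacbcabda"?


Input: bdacbcabda
Character counts:
  'a': 3
  'b': 3
  'c': 2
  'd': 2
Maximum frequency: 3

3


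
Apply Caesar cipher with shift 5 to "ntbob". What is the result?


Caesar cipher: shift "ntbob" by 5
  'n' (pos 13) + 5 = pos 18 = 's'
  't' (pos 19) + 5 = pos 24 = 'y'
  'b' (pos 1) + 5 = pos 6 = 'g'
  'o' (pos 14) + 5 = pos 19 = 't'
  'b' (pos 1) + 5 = pos 6 = 'g'
Result: sygtg

sygtg


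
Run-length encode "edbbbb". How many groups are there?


Input: edbbbb
Scanning for consecutive runs:
  Group 1: 'e' x 1 (positions 0-0)
  Group 2: 'd' x 1 (positions 1-1)
  Group 3: 'b' x 4 (positions 2-5)
Total groups: 3

3


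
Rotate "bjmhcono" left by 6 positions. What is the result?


Input: "bjmhcono", rotate left by 6
First 6 characters: "bjmhco"
Remaining characters: "no"
Concatenate remaining + first: "no" + "bjmhco" = "nobjmhco"

nobjmhco


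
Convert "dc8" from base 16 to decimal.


Input: "dc8" in base 16
Positional expansion:
  Digit 'd' (value 13) x 16^2 = 3328
  Digit 'c' (value 12) x 16^1 = 192
  Digit '8' (value 8) x 16^0 = 8
Sum = 3528

3528


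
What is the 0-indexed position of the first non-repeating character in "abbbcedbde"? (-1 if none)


Input: abbbcedbde
Character frequencies:
  'a': 1
  'b': 4
  'c': 1
  'd': 2
  'e': 2
Scanning left to right for freq == 1:
  Position 0 ('a'): unique! => answer = 0

0


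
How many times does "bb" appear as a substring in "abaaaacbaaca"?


Searching for "bb" in "abaaaacbaaca"
Scanning each position:
  Position 0: "ab" => no
  Position 1: "ba" => no
  Position 2: "aa" => no
  Position 3: "aa" => no
  Position 4: "aa" => no
  Position 5: "ac" => no
  Position 6: "cb" => no
  Position 7: "ba" => no
  Position 8: "aa" => no
  Position 9: "ac" => no
  Position 10: "ca" => no
Total occurrences: 0

0


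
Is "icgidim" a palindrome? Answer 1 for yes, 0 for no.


Input: icgidim
Reversed: midigci
  Compare pos 0 ('i') with pos 6 ('m'): MISMATCH
  Compare pos 1 ('c') with pos 5 ('i'): MISMATCH
  Compare pos 2 ('g') with pos 4 ('d'): MISMATCH
Result: not a palindrome

0


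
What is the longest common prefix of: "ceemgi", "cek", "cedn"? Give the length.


Words: ceemgi, cek, cedn
  Position 0: all 'c' => match
  Position 1: all 'e' => match
  Position 2: ('e', 'k', 'd') => mismatch, stop
LCP = "ce" (length 2)

2


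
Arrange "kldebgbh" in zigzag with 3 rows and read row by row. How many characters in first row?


Zigzag "kldebgbh" into 3 rows:
Placing characters:
  'k' => row 0
  'l' => row 1
  'd' => row 2
  'e' => row 1
  'b' => row 0
  'g' => row 1
  'b' => row 2
  'h' => row 1
Rows:
  Row 0: "kb"
  Row 1: "legh"
  Row 2: "db"
First row length: 2

2


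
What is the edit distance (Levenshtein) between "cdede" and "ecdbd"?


Computing edit distance: "cdede" -> "ecdbd"
DP table:
           e    c    d    b    d
      0    1    2    3    4    5
  c   1    1    1    2    3    4
  d   2    2    2    1    2    3
  e   3    2    3    2    2    3
  d   4    3    3    3    3    2
  e   5    4    4    4    4    3
Edit distance = dp[5][5] = 3

3


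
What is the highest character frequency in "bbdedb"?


Input: bbdedb
Character counts:
  'b': 3
  'd': 2
  'e': 1
Maximum frequency: 3

3


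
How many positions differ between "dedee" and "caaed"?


Comparing "dedee" and "caaed" position by position:
  Position 0: 'd' vs 'c' => DIFFER
  Position 1: 'e' vs 'a' => DIFFER
  Position 2: 'd' vs 'a' => DIFFER
  Position 3: 'e' vs 'e' => same
  Position 4: 'e' vs 'd' => DIFFER
Positions that differ: 4

4


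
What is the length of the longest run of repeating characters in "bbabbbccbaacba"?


Input: "bbabbbccbaacba"
Scanning for longest run:
  Position 1 ('b'): continues run of 'b', length=2
  Position 2 ('a'): new char, reset run to 1
  Position 3 ('b'): new char, reset run to 1
  Position 4 ('b'): continues run of 'b', length=2
  Position 5 ('b'): continues run of 'b', length=3
  Position 6 ('c'): new char, reset run to 1
  Position 7 ('c'): continues run of 'c', length=2
  Position 8 ('b'): new char, reset run to 1
  Position 9 ('a'): new char, reset run to 1
  Position 10 ('a'): continues run of 'a', length=2
  Position 11 ('c'): new char, reset run to 1
  Position 12 ('b'): new char, reset run to 1
  Position 13 ('a'): new char, reset run to 1
Longest run: 'b' with length 3

3


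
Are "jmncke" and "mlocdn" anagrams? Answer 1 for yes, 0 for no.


Strings: "jmncke", "mlocdn"
Sorted first:  cejkmn
Sorted second: cdlmno
Differ at position 1: 'e' vs 'd' => not anagrams

0


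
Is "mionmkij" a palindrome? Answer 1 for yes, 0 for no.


Input: mionmkij
Reversed: jikmnoim
  Compare pos 0 ('m') with pos 7 ('j'): MISMATCH
  Compare pos 1 ('i') with pos 6 ('i'): match
  Compare pos 2 ('o') with pos 5 ('k'): MISMATCH
  Compare pos 3 ('n') with pos 4 ('m'): MISMATCH
Result: not a palindrome

0


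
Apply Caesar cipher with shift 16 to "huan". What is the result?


Caesar cipher: shift "huan" by 16
  'h' (pos 7) + 16 = pos 23 = 'x'
  'u' (pos 20) + 16 = pos 10 = 'k'
  'a' (pos 0) + 16 = pos 16 = 'q'
  'n' (pos 13) + 16 = pos 3 = 'd'
Result: xkqd

xkqd


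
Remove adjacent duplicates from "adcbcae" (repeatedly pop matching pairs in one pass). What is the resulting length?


Input: adcbcae
Stack-based adjacent duplicate removal:
  Read 'a': push. Stack: a
  Read 'd': push. Stack: ad
  Read 'c': push. Stack: adc
  Read 'b': push. Stack: adcb
  Read 'c': push. Stack: adcbc
  Read 'a': push. Stack: adcbca
  Read 'e': push. Stack: adcbcae
Final stack: "adcbcae" (length 7)

7


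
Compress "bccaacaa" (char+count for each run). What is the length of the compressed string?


Input: bccaacaa
Runs:
  'b' x 1 => "b1"
  'c' x 2 => "c2"
  'a' x 2 => "a2"
  'c' x 1 => "c1"
  'a' x 2 => "a2"
Compressed: "b1c2a2c1a2"
Compressed length: 10

10


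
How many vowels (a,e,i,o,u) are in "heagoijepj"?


Input: heagoijepj
Checking each character:
  'h' at position 0: consonant
  'e' at position 1: vowel (running total: 1)
  'a' at position 2: vowel (running total: 2)
  'g' at position 3: consonant
  'o' at position 4: vowel (running total: 3)
  'i' at position 5: vowel (running total: 4)
  'j' at position 6: consonant
  'e' at position 7: vowel (running total: 5)
  'p' at position 8: consonant
  'j' at position 9: consonant
Total vowels: 5

5


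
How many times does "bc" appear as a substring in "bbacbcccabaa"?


Searching for "bc" in "bbacbcccabaa"
Scanning each position:
  Position 0: "bb" => no
  Position 1: "ba" => no
  Position 2: "ac" => no
  Position 3: "cb" => no
  Position 4: "bc" => MATCH
  Position 5: "cc" => no
  Position 6: "cc" => no
  Position 7: "ca" => no
  Position 8: "ab" => no
  Position 9: "ba" => no
  Position 10: "aa" => no
Total occurrences: 1

1


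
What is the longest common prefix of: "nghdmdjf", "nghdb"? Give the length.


Words: nghdmdjf, nghdb
  Position 0: all 'n' => match
  Position 1: all 'g' => match
  Position 2: all 'h' => match
  Position 3: all 'd' => match
  Position 4: ('m', 'b') => mismatch, stop
LCP = "nghd" (length 4)

4


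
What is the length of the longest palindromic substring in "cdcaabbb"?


Input: "cdcaabbb"
Checking substrings for palindromes:
  [0:3] "cdc" (len 3) => palindrome
  [5:8] "bbb" (len 3) => palindrome
  [3:5] "aa" (len 2) => palindrome
  [5:7] "bb" (len 2) => palindrome
  [6:8] "bb" (len 2) => palindrome
Longest palindromic substring: "cdc" with length 3

3


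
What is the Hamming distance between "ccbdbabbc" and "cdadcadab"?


Comparing "ccbdbabbc" and "cdadcadab" position by position:
  Position 0: 'c' vs 'c' => same
  Position 1: 'c' vs 'd' => differ
  Position 2: 'b' vs 'a' => differ
  Position 3: 'd' vs 'd' => same
  Position 4: 'b' vs 'c' => differ
  Position 5: 'a' vs 'a' => same
  Position 6: 'b' vs 'd' => differ
  Position 7: 'b' vs 'a' => differ
  Position 8: 'c' vs 'b' => differ
Total differences (Hamming distance): 6

6


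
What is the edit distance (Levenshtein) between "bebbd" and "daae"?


Computing edit distance: "bebbd" -> "daae"
DP table:
           d    a    a    e
      0    1    2    3    4
  b   1    1    2    3    4
  e   2    2    2    3    3
  b   3    3    3    3    4
  b   4    4    4    4    4
  d   5    4    5    5    5
Edit distance = dp[5][4] = 5

5


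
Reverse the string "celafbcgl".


Input: celafbcgl
Reading characters right to left:
  Position 8: 'l'
  Position 7: 'g'
  Position 6: 'c'
  Position 5: 'b'
  Position 4: 'f'
  Position 3: 'a'
  Position 2: 'l'
  Position 1: 'e'
  Position 0: 'c'
Reversed: lgcbfalec

lgcbfalec


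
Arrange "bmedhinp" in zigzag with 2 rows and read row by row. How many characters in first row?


Zigzag "bmedhinp" into 2 rows:
Placing characters:
  'b' => row 0
  'm' => row 1
  'e' => row 0
  'd' => row 1
  'h' => row 0
  'i' => row 1
  'n' => row 0
  'p' => row 1
Rows:
  Row 0: "behn"
  Row 1: "mdip"
First row length: 4

4


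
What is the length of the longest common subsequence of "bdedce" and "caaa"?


LCS of "bdedce" and "caaa"
DP table:
           c    a    a    a
      0    0    0    0    0
  b   0    0    0    0    0
  d   0    0    0    0    0
  e   0    0    0    0    0
  d   0    0    0    0    0
  c   0    1    1    1    1
  e   0    1    1    1    1
LCS length = dp[6][4] = 1

1


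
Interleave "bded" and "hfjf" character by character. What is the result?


Interleaving "bded" and "hfjf":
  Position 0: 'b' from first, 'h' from second => "bh"
  Position 1: 'd' from first, 'f' from second => "df"
  Position 2: 'e' from first, 'j' from second => "ej"
  Position 3: 'd' from first, 'f' from second => "df"
Result: bhdfejdf

bhdfejdf


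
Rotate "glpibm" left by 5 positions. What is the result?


Input: "glpibm", rotate left by 5
First 5 characters: "glpib"
Remaining characters: "m"
Concatenate remaining + first: "m" + "glpib" = "mglpib"

mglpib


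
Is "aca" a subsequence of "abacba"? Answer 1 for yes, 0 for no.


Check if "aca" is a subsequence of "abacba"
Greedy scan:
  Position 0 ('a'): matches sub[0] = 'a'
  Position 1 ('b'): no match needed
  Position 2 ('a'): no match needed
  Position 3 ('c'): matches sub[1] = 'c'
  Position 4 ('b'): no match needed
  Position 5 ('a'): matches sub[2] = 'a'
All 3 characters matched => is a subsequence

1


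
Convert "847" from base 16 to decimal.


Input: "847" in base 16
Positional expansion:
  Digit '8' (value 8) x 16^2 = 2048
  Digit '4' (value 4) x 16^1 = 64
  Digit '7' (value 7) x 16^0 = 7
Sum = 2119

2119


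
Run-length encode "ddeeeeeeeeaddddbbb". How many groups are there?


Input: ddeeeeeeeeaddddbbb
Scanning for consecutive runs:
  Group 1: 'd' x 2 (positions 0-1)
  Group 2: 'e' x 8 (positions 2-9)
  Group 3: 'a' x 1 (positions 10-10)
  Group 4: 'd' x 4 (positions 11-14)
  Group 5: 'b' x 3 (positions 15-17)
Total groups: 5

5


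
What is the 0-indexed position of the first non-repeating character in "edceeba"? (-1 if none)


Input: edceeba
Character frequencies:
  'a': 1
  'b': 1
  'c': 1
  'd': 1
  'e': 3
Scanning left to right for freq == 1:
  Position 0 ('e'): freq=3, skip
  Position 1 ('d'): unique! => answer = 1

1


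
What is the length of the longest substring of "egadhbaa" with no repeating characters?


Input: "egadhbaa"
Sliding window (track last position of each char):
  Position 0 ('e'): window [0,0] length 1 -- new best
  Position 1 ('g'): window [0,1] length 2 -- new best
  Position 2 ('a'): window [0,2] length 3 -- new best
  Position 3 ('d'): window [0,3] length 4 -- new best
  Position 4 ('h'): window [0,4] length 5 -- new best
  Position 5 ('b'): window [0,5] length 6 -- new best
  Position 6 ('a'): repeat (last at 2), move window start to 3
  Position 6 ('a'): window [3,6] length 4
  Position 7 ('a'): repeat (last at 6), move window start to 7
  Position 7 ('a'): window [7,7] length 1
Longest substring with no repeats: "egadhb" with length 6

6


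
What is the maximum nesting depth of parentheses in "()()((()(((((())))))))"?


Input: "()()((()(((((())))))))"
Tracking depth:
  Position 0 '(': depth becomes 1
  Position 1 ')': depth becomes 0
  Position 2 '(': depth becomes 1
  Position 3 ')': depth becomes 0
  Position 4 '(': depth becomes 1
  Position 5 '(': depth becomes 2
  Position 6 '(': depth becomes 3
  Position 7 ')': depth becomes 2
  Position 8 '(': depth becomes 3
  Position 9 '(': depth becomes 4
  Position 10 '(': depth becomes 5
  Position 11 '(': depth becomes 6
  Position 12 '(': depth becomes 7
  Position 13 '(': depth becomes 8
  Position 14 ')': depth becomes 7
  Position 15 ')': depth becomes 6
  Position 16 ')': depth becomes 5
  Position 17 ')': depth becomes 4
  Position 18 ')': depth becomes 3
  Position 19 ')': depth becomes 2
  Position 20 ')': depth becomes 1
  Position 21 ')': depth becomes 0
Maximum depth reached: 8

8


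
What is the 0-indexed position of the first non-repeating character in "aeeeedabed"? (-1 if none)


Input: aeeeedabed
Character frequencies:
  'a': 2
  'b': 1
  'd': 2
  'e': 5
Scanning left to right for freq == 1:
  Position 0 ('a'): freq=2, skip
  Position 1 ('e'): freq=5, skip
  Position 2 ('e'): freq=5, skip
  Position 3 ('e'): freq=5, skip
  Position 4 ('e'): freq=5, skip
  Position 5 ('d'): freq=2, skip
  Position 6 ('a'): freq=2, skip
  Position 7 ('b'): unique! => answer = 7

7


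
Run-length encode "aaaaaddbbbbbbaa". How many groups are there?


Input: aaaaaddbbbbbbaa
Scanning for consecutive runs:
  Group 1: 'a' x 5 (positions 0-4)
  Group 2: 'd' x 2 (positions 5-6)
  Group 3: 'b' x 6 (positions 7-12)
  Group 4: 'a' x 2 (positions 13-14)
Total groups: 4

4


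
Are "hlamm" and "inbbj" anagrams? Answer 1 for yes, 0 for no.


Strings: "hlamm", "inbbj"
Sorted first:  ahlmm
Sorted second: bbijn
Differ at position 0: 'a' vs 'b' => not anagrams

0


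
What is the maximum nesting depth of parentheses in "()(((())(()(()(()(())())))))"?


Input: "()(((())(()(()(()(())())))))"
Tracking depth:
  Position 0 '(': depth becomes 1
  Position 1 ')': depth becomes 0
  Position 2 '(': depth becomes 1
  Position 3 '(': depth becomes 2
  Position 4 '(': depth becomes 3
  Position 5 '(': depth becomes 4
  Position 6 ')': depth becomes 3
  Position 7 ')': depth becomes 2
  Position 8 '(': depth becomes 3
  Position 9 '(': depth becomes 4
  Position 10 ')': depth becomes 3
  Position 11 '(': depth becomes 4
  Position 12 '(': depth becomes 5
  Position 13 ')': depth becomes 4
  Position 14 '(': depth becomes 5
  Position 15 '(': depth becomes 6
  Position 16 ')': depth becomes 5
  Position 17 '(': depth becomes 6
  Position 18 '(': depth becomes 7
  Position 19 ')': depth becomes 6
  Position 20 ')': depth becomes 5
  Position 21 '(': depth becomes 6
  Position 22 ')': depth becomes 5
  Position 23 ')': depth becomes 4
  Position 24 ')': depth becomes 3
  Position 25 ')': depth becomes 2
  Position 26 ')': depth becomes 1
  Position 27 ')': depth becomes 0
Maximum depth reached: 7

7


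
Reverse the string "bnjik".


Input: bnjik
Reading characters right to left:
  Position 4: 'k'
  Position 3: 'i'
  Position 2: 'j'
  Position 1: 'n'
  Position 0: 'b'
Reversed: kijnb

kijnb


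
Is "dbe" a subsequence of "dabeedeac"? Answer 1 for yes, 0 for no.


Check if "dbe" is a subsequence of "dabeedeac"
Greedy scan:
  Position 0 ('d'): matches sub[0] = 'd'
  Position 1 ('a'): no match needed
  Position 2 ('b'): matches sub[1] = 'b'
  Position 3 ('e'): matches sub[2] = 'e'
  Position 4 ('e'): no match needed
  Position 5 ('d'): no match needed
  Position 6 ('e'): no match needed
  Position 7 ('a'): no match needed
  Position 8 ('c'): no match needed
All 3 characters matched => is a subsequence

1


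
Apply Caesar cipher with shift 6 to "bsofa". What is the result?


Caesar cipher: shift "bsofa" by 6
  'b' (pos 1) + 6 = pos 7 = 'h'
  's' (pos 18) + 6 = pos 24 = 'y'
  'o' (pos 14) + 6 = pos 20 = 'u'
  'f' (pos 5) + 6 = pos 11 = 'l'
  'a' (pos 0) + 6 = pos 6 = 'g'
Result: hyulg

hyulg


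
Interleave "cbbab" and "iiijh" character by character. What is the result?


Interleaving "cbbab" and "iiijh":
  Position 0: 'c' from first, 'i' from second => "ci"
  Position 1: 'b' from first, 'i' from second => "bi"
  Position 2: 'b' from first, 'i' from second => "bi"
  Position 3: 'a' from first, 'j' from second => "aj"
  Position 4: 'b' from first, 'h' from second => "bh"
Result: cibibiajbh

cibibiajbh


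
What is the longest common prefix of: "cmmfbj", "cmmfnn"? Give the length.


Words: cmmfbj, cmmfnn
  Position 0: all 'c' => match
  Position 1: all 'm' => match
  Position 2: all 'm' => match
  Position 3: all 'f' => match
  Position 4: ('b', 'n') => mismatch, stop
LCP = "cmmf" (length 4)

4


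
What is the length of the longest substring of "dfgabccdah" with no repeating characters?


Input: "dfgabccdah"
Sliding window (track last position of each char):
  Position 0 ('d'): window [0,0] length 1 -- new best
  Position 1 ('f'): window [0,1] length 2 -- new best
  Position 2 ('g'): window [0,2] length 3 -- new best
  Position 3 ('a'): window [0,3] length 4 -- new best
  Position 4 ('b'): window [0,4] length 5 -- new best
  Position 5 ('c'): window [0,5] length 6 -- new best
  Position 6 ('c'): repeat (last at 5), move window start to 6
  Position 6 ('c'): window [6,6] length 1
  Position 7 ('d'): window [6,7] length 2
  Position 8 ('a'): window [6,8] length 3
  Position 9 ('h'): window [6,9] length 4
Longest substring with no repeats: "dfgabc" with length 6

6


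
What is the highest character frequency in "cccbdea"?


Input: cccbdea
Character counts:
  'a': 1
  'b': 1
  'c': 3
  'd': 1
  'e': 1
Maximum frequency: 3

3


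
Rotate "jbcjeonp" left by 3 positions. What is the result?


Input: "jbcjeonp", rotate left by 3
First 3 characters: "jbc"
Remaining characters: "jeonp"
Concatenate remaining + first: "jeonp" + "jbc" = "jeonpjbc"

jeonpjbc


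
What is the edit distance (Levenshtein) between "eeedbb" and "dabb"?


Computing edit distance: "eeedbb" -> "dabb"
DP table:
           d    a    b    b
      0    1    2    3    4
  e   1    1    2    3    4
  e   2    2    2    3    4
  e   3    3    3    3    4
  d   4    3    4    4    4
  b   5    4    4    4    4
  b   6    5    5    4    4
Edit distance = dp[6][4] = 4

4


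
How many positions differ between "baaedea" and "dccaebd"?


Comparing "baaedea" and "dccaebd" position by position:
  Position 0: 'b' vs 'd' => DIFFER
  Position 1: 'a' vs 'c' => DIFFER
  Position 2: 'a' vs 'c' => DIFFER
  Position 3: 'e' vs 'a' => DIFFER
  Position 4: 'd' vs 'e' => DIFFER
  Position 5: 'e' vs 'b' => DIFFER
  Position 6: 'a' vs 'd' => DIFFER
Positions that differ: 7

7


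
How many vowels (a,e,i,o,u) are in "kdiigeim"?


Input: kdiigeim
Checking each character:
  'k' at position 0: consonant
  'd' at position 1: consonant
  'i' at position 2: vowel (running total: 1)
  'i' at position 3: vowel (running total: 2)
  'g' at position 4: consonant
  'e' at position 5: vowel (running total: 3)
  'i' at position 6: vowel (running total: 4)
  'm' at position 7: consonant
Total vowels: 4

4


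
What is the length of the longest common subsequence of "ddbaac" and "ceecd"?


LCS of "ddbaac" and "ceecd"
DP table:
           c    e    e    c    d
      0    0    0    0    0    0
  d   0    0    0    0    0    1
  d   0    0    0    0    0    1
  b   0    0    0    0    0    1
  a   0    0    0    0    0    1
  a   0    0    0    0    0    1
  c   0    1    1    1    1    1
LCS length = dp[6][5] = 1

1


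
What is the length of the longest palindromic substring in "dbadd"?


Input: "dbadd"
Checking substrings for palindromes:
  [3:5] "dd" (len 2) => palindrome
Longest palindromic substring: "dd" with length 2

2


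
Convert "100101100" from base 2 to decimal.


Input: "100101100" in base 2
Positional expansion:
  Digit '1' (value 1) x 2^8 = 256
  Digit '0' (value 0) x 2^7 = 0
  Digit '0' (value 0) x 2^6 = 0
  Digit '1' (value 1) x 2^5 = 32
  Digit '0' (value 0) x 2^4 = 0
  Digit '1' (value 1) x 2^3 = 8
  Digit '1' (value 1) x 2^2 = 4
  Digit '0' (value 0) x 2^1 = 0
  Digit '0' (value 0) x 2^0 = 0
Sum = 300

300


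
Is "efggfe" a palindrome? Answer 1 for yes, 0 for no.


Input: efggfe
Reversed: efggfe
  Compare pos 0 ('e') with pos 5 ('e'): match
  Compare pos 1 ('f') with pos 4 ('f'): match
  Compare pos 2 ('g') with pos 3 ('g'): match
Result: palindrome

1


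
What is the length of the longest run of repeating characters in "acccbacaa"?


Input: "acccbacaa"
Scanning for longest run:
  Position 1 ('c'): new char, reset run to 1
  Position 2 ('c'): continues run of 'c', length=2
  Position 3 ('c'): continues run of 'c', length=3
  Position 4 ('b'): new char, reset run to 1
  Position 5 ('a'): new char, reset run to 1
  Position 6 ('c'): new char, reset run to 1
  Position 7 ('a'): new char, reset run to 1
  Position 8 ('a'): continues run of 'a', length=2
Longest run: 'c' with length 3

3


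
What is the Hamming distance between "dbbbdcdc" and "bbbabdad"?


Comparing "dbbbdcdc" and "bbbabdad" position by position:
  Position 0: 'd' vs 'b' => differ
  Position 1: 'b' vs 'b' => same
  Position 2: 'b' vs 'b' => same
  Position 3: 'b' vs 'a' => differ
  Position 4: 'd' vs 'b' => differ
  Position 5: 'c' vs 'd' => differ
  Position 6: 'd' vs 'a' => differ
  Position 7: 'c' vs 'd' => differ
Total differences (Hamming distance): 6

6


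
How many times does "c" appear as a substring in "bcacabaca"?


Searching for "c" in "bcacabaca"
Scanning each position:
  Position 0: "b" => no
  Position 1: "c" => MATCH
  Position 2: "a" => no
  Position 3: "c" => MATCH
  Position 4: "a" => no
  Position 5: "b" => no
  Position 6: "a" => no
  Position 7: "c" => MATCH
  Position 8: "a" => no
Total occurrences: 3

3


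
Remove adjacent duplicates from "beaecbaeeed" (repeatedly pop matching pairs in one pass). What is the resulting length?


Input: beaecbaeeed
Stack-based adjacent duplicate removal:
  Read 'b': push. Stack: b
  Read 'e': push. Stack: be
  Read 'a': push. Stack: bea
  Read 'e': push. Stack: beae
  Read 'c': push. Stack: beaec
  Read 'b': push. Stack: beaecb
  Read 'a': push. Stack: beaecba
  Read 'e': push. Stack: beaecbae
  Read 'e': matches stack top 'e' => pop. Stack: beaecba
  Read 'e': push. Stack: beaecbae
  Read 'd': push. Stack: beaecbaed
Final stack: "beaecbaed" (length 9)

9


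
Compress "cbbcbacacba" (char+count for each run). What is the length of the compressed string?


Input: cbbcbacacba
Runs:
  'c' x 1 => "c1"
  'b' x 2 => "b2"
  'c' x 1 => "c1"
  'b' x 1 => "b1"
  'a' x 1 => "a1"
  'c' x 1 => "c1"
  'a' x 1 => "a1"
  'c' x 1 => "c1"
  'b' x 1 => "b1"
  'a' x 1 => "a1"
Compressed: "c1b2c1b1a1c1a1c1b1a1"
Compressed length: 20

20


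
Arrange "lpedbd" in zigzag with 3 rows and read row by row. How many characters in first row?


Zigzag "lpedbd" into 3 rows:
Placing characters:
  'l' => row 0
  'p' => row 1
  'e' => row 2
  'd' => row 1
  'b' => row 0
  'd' => row 1
Rows:
  Row 0: "lb"
  Row 1: "pdd"
  Row 2: "e"
First row length: 2

2


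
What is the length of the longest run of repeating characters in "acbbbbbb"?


Input: "acbbbbbb"
Scanning for longest run:
  Position 1 ('c'): new char, reset run to 1
  Position 2 ('b'): new char, reset run to 1
  Position 3 ('b'): continues run of 'b', length=2
  Position 4 ('b'): continues run of 'b', length=3
  Position 5 ('b'): continues run of 'b', length=4
  Position 6 ('b'): continues run of 'b', length=5
  Position 7 ('b'): continues run of 'b', length=6
Longest run: 'b' with length 6

6


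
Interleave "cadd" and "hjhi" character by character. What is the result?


Interleaving "cadd" and "hjhi":
  Position 0: 'c' from first, 'h' from second => "ch"
  Position 1: 'a' from first, 'j' from second => "aj"
  Position 2: 'd' from first, 'h' from second => "dh"
  Position 3: 'd' from first, 'i' from second => "di"
Result: chajdhdi

chajdhdi


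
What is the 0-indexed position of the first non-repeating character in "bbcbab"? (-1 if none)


Input: bbcbab
Character frequencies:
  'a': 1
  'b': 4
  'c': 1
Scanning left to right for freq == 1:
  Position 0 ('b'): freq=4, skip
  Position 1 ('b'): freq=4, skip
  Position 2 ('c'): unique! => answer = 2

2


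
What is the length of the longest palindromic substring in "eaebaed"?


Input: "eaebaed"
Checking substrings for palindromes:
  [0:3] "eae" (len 3) => palindrome
Longest palindromic substring: "eae" with length 3

3


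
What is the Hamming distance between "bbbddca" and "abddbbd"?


Comparing "bbbddca" and "abddbbd" position by position:
  Position 0: 'b' vs 'a' => differ
  Position 1: 'b' vs 'b' => same
  Position 2: 'b' vs 'd' => differ
  Position 3: 'd' vs 'd' => same
  Position 4: 'd' vs 'b' => differ
  Position 5: 'c' vs 'b' => differ
  Position 6: 'a' vs 'd' => differ
Total differences (Hamming distance): 5

5


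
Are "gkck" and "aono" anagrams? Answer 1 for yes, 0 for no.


Strings: "gkck", "aono"
Sorted first:  cgkk
Sorted second: anoo
Differ at position 0: 'c' vs 'a' => not anagrams

0


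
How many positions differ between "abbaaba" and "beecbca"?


Comparing "abbaaba" and "beecbca" position by position:
  Position 0: 'a' vs 'b' => DIFFER
  Position 1: 'b' vs 'e' => DIFFER
  Position 2: 'b' vs 'e' => DIFFER
  Position 3: 'a' vs 'c' => DIFFER
  Position 4: 'a' vs 'b' => DIFFER
  Position 5: 'b' vs 'c' => DIFFER
  Position 6: 'a' vs 'a' => same
Positions that differ: 6

6


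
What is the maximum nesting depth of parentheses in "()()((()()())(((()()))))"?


Input: "()()((()()())(((()()))))"
Tracking depth:
  Position 0 '(': depth becomes 1
  Position 1 ')': depth becomes 0
  Position 2 '(': depth becomes 1
  Position 3 ')': depth becomes 0
  Position 4 '(': depth becomes 1
  Position 5 '(': depth becomes 2
  Position 6 '(': depth becomes 3
  Position 7 ')': depth becomes 2
  Position 8 '(': depth becomes 3
  Position 9 ')': depth becomes 2
  Position 10 '(': depth becomes 3
  Position 11 ')': depth becomes 2
  Position 12 ')': depth becomes 1
  Position 13 '(': depth becomes 2
  Position 14 '(': depth becomes 3
  Position 15 '(': depth becomes 4
  Position 16 '(': depth becomes 5
  Position 17 ')': depth becomes 4
  Position 18 '(': depth becomes 5
  Position 19 ')': depth becomes 4
  Position 20 ')': depth becomes 3
  Position 21 ')': depth becomes 2
  Position 22 ')': depth becomes 1
  Position 23 ')': depth becomes 0
Maximum depth reached: 5

5
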